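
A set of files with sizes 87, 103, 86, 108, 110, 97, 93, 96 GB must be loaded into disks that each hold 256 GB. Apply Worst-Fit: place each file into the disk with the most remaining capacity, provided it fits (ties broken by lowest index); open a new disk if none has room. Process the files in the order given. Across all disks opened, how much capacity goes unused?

244

87 GB → disk 1 (remaining 169 GB)
103 GB → disk 1 (remaining 66 GB)
86 GB → disk 2 (remaining 170 GB)
108 GB → disk 2 (remaining 62 GB)
110 GB → disk 3 (remaining 146 GB)
97 GB → disk 3 (remaining 49 GB)
93 GB → disk 4 (remaining 163 GB)
96 GB → disk 4 (remaining 67 GB)
4 disks × 256 GB = 1024 GB; used 780 GB; unused 244 GB.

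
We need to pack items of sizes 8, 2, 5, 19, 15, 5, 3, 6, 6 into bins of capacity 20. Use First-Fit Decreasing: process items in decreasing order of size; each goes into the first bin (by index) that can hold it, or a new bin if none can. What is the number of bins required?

Sorted descending: 19, 15, 8, 6, 6, 5, 5, 3, 2.
bin 1: place 19, 1 left
bin 2: place 15, 5 left
bin 3: place 8, 12 left
bin 3: place 6, 6 left
bin 3: place 6, 0 left
bin 2: place 5, 0 left
bin 4: place 5, 15 left
bin 4: place 3, 12 left
bin 4: place 2, 10 left

4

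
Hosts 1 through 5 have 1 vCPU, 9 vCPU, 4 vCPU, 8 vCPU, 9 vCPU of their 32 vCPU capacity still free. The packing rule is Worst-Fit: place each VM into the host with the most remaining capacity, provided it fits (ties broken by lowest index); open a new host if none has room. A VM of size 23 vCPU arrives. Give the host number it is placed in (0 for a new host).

0

No host has ≥ 23 vCPU free, so a new host is opened.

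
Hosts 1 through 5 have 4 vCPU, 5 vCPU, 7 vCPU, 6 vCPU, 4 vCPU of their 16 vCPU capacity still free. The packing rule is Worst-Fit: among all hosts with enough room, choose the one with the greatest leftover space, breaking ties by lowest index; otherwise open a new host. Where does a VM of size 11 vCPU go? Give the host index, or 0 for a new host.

No host has ≥ 11 vCPU free, so a new host is opened.

0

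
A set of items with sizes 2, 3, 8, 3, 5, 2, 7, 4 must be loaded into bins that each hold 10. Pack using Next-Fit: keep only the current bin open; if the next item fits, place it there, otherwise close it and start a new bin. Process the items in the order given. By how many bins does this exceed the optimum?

1

Next-Fit: [2,3] [8] [3,5,2] [7] [4] → 5 bins.
Total size 34; any packing needs at least ⌈34/10⌉ = 4 bins.
An optimal packing achieves that bound: [8,2] [7,3] [5,4] [3,2] → 4 bins.
Excess: 5 − 4 = 1.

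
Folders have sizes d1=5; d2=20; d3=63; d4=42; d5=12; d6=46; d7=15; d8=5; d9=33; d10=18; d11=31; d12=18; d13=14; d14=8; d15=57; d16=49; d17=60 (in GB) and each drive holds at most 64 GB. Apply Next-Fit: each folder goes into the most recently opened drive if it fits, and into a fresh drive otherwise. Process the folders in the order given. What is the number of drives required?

drive 1: place d1 (5 GB), 59 GB left
drive 1: place d2 (20 GB), 39 GB left
drive 2: place d3 (63 GB), 1 GB left
drive 3: place d4 (42 GB), 22 GB left
drive 3: place d5 (12 GB), 10 GB left
drive 4: place d6 (46 GB), 18 GB left
drive 4: place d7 (15 GB), 3 GB left
drive 5: place d8 (5 GB), 59 GB left
drive 5: place d9 (33 GB), 26 GB left
drive 5: place d10 (18 GB), 8 GB left
drive 6: place d11 (31 GB), 33 GB left
drive 6: place d12 (18 GB), 15 GB left
drive 6: place d13 (14 GB), 1 GB left
drive 7: place d14 (8 GB), 56 GB left
drive 8: place d15 (57 GB), 7 GB left
drive 9: place d16 (49 GB), 15 GB left
drive 10: place d17 (60 GB), 4 GB left
Final drives: [5,20] [63] [42,12] [46,15] [5,33,18] [31,18,14] [8] [57] [49] [60].

10 drives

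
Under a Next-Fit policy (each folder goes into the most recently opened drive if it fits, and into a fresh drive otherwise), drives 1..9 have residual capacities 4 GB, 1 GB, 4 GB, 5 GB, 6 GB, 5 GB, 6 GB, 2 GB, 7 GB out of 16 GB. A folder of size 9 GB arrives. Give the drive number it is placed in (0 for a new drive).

Next-Fit only looks at drive 9, which has 7 GB free.
9 GB does not fit, so a new drive is opened.

0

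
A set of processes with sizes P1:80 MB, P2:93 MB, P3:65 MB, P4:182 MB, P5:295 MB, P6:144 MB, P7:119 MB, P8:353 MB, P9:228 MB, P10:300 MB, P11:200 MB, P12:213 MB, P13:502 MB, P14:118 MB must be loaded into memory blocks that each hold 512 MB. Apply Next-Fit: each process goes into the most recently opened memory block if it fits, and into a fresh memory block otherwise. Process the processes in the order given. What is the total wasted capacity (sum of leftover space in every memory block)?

1204

Put P1 (80 MB) in memory block 1; 432 MB remain.
Put P2 (93 MB) in memory block 1; 339 MB remain.
Put P3 (65 MB) in memory block 1; 274 MB remain.
Put P4 (182 MB) in memory block 1; 92 MB remain.
Put P5 (295 MB) in memory block 2; 217 MB remain.
Put P6 (144 MB) in memory block 2; 73 MB remain.
Put P7 (119 MB) in memory block 3; 393 MB remain.
Put P8 (353 MB) in memory block 3; 40 MB remain.
Put P9 (228 MB) in memory block 4; 284 MB remain.
Put P10 (300 MB) in memory block 5; 212 MB remain.
Put P11 (200 MB) in memory block 5; 12 MB remain.
Put P12 (213 MB) in memory block 6; 299 MB remain.
Put P13 (502 MB) in memory block 7; 10 MB remain.
Put P14 (118 MB) in memory block 8; 394 MB remain.
8 memory blocks × 512 MB = 4096 MB; used 2892 MB; unused 1204 MB.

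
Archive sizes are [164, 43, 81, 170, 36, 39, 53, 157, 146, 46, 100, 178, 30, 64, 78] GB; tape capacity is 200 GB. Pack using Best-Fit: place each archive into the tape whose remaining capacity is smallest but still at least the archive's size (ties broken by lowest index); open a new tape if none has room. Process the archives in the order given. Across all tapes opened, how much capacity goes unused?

215

164 GB → tape 1 (remaining 36 GB)
43 GB → tape 2 (remaining 157 GB)
81 GB → tape 2 (remaining 76 GB)
170 GB → tape 3 (remaining 30 GB)
36 GB → tape 1 (remaining 0 GB)
39 GB → tape 2 (remaining 37 GB)
53 GB → tape 4 (remaining 147 GB)
157 GB → tape 5 (remaining 43 GB)
146 GB → tape 4 (remaining 1 GB)
46 GB → tape 6 (remaining 154 GB)
100 GB → tape 6 (remaining 54 GB)
178 GB → tape 7 (remaining 22 GB)
30 GB → tape 3 (remaining 0 GB)
64 GB → tape 8 (remaining 136 GB)
78 GB → tape 8 (remaining 58 GB)
8 tapes × 200 GB = 1600 GB; used 1385 GB; unused 215 GB.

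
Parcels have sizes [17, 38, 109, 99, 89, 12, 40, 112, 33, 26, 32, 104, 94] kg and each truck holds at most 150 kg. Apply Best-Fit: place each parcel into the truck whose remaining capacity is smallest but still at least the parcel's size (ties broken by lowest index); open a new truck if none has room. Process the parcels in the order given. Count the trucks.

Put 17 kg in truck 1; 133 kg remain.
Put 38 kg in truck 1; 95 kg remain.
Put 109 kg in truck 2; 41 kg remain.
Put 99 kg in truck 3; 51 kg remain.
Put 89 kg in truck 1; 6 kg remain.
Put 12 kg in truck 2; 29 kg remain.
Put 40 kg in truck 3; 11 kg remain.
Put 112 kg in truck 4; 38 kg remain.
Put 33 kg in truck 4; 5 kg remain.
Put 26 kg in truck 2; 3 kg remain.
Put 32 kg in truck 5; 118 kg remain.
Put 104 kg in truck 5; 14 kg remain.
Put 94 kg in truck 6; 56 kg remain.

6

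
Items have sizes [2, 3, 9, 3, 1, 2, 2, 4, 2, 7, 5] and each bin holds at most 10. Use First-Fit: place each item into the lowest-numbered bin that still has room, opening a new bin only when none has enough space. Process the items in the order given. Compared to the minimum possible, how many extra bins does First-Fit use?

1

First-Fit: [2,3,3,1] [9] [2,2,4,2] [7] [5] → 5 bins.
Total size 40; any packing needs at least ⌈40/10⌉ = 4 bins.
An optimal packing achieves that bound: [9,1] [7,3] [5,3,2] [4,2,2,2] → 4 bins.
Excess: 5 − 4 = 1.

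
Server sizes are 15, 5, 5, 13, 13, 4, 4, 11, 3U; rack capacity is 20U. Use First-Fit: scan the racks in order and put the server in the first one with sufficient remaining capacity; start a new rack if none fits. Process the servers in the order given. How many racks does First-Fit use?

Put 15U in rack 1; 5U remain.
Put 5U in rack 1; 0U remain.
Put 5U in rack 2; 15U remain.
Put 13U in rack 2; 2U remain.
Put 13U in rack 3; 7U remain.
Put 4U in rack 3; 3U remain.
Put 4U in rack 4; 16U remain.
Put 11U in rack 4; 5U remain.
Put 3U in rack 3; 0U remain.

4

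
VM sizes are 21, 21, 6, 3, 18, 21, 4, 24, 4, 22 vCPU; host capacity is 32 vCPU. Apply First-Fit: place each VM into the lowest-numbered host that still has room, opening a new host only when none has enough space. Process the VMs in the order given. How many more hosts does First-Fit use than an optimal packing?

0

First-Fit: [21,6,3] [21,4,4] [18] [21] [24] [22] → 6 hosts.
6 VMs exceed 16 vCPU (half the capacity), and no two of those can share a host, so at least 6 hosts are needed.
So 6 is already optimal.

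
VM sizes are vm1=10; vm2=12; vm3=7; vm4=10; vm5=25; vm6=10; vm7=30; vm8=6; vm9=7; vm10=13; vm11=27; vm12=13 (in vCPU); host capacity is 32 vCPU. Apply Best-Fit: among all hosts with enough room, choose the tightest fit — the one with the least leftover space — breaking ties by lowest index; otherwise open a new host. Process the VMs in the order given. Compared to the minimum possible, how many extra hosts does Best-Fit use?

Best-Fit: [10,12,7] [10,10,7] [25,6] [30] [13,13] [27] → 6 hosts.
Total size 170 vCPU; any packing needs at least ⌈170/32⌉ = 6 hosts.
So 6 is already optimal.

0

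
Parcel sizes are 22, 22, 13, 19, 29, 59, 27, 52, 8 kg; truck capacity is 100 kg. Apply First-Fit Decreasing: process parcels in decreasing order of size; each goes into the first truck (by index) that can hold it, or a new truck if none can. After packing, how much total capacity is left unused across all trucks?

49

Sorted descending: 59, 52, 29, 27, 22, 22, 19, 13, 8.
truck 1: place 59 kg, 41 kg left
truck 2: place 52 kg, 48 kg left
truck 1: place 29 kg, 12 kg left
truck 2: place 27 kg, 21 kg left
truck 3: place 22 kg, 78 kg left
truck 3: place 22 kg, 56 kg left
truck 2: place 19 kg, 2 kg left
truck 3: place 13 kg, 43 kg left
truck 1: place 8 kg, 4 kg left
3 trucks × 100 kg = 300 kg; used 251 kg; unused 49 kg.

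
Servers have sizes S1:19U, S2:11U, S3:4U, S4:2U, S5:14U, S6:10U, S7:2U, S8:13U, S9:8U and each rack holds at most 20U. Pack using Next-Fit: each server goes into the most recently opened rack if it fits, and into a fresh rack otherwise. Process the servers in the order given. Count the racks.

Put S1 (19U) in rack 1; 1U remain.
Put S2 (11U) in rack 2; 9U remain.
Put S3 (4U) in rack 2; 5U remain.
Put S4 (2U) in rack 2; 3U remain.
Put S5 (14U) in rack 3; 6U remain.
Put S6 (10U) in rack 4; 10U remain.
Put S7 (2U) in rack 4; 8U remain.
Put S8 (13U) in rack 5; 7U remain.
Put S9 (8U) in rack 6; 12U remain.

6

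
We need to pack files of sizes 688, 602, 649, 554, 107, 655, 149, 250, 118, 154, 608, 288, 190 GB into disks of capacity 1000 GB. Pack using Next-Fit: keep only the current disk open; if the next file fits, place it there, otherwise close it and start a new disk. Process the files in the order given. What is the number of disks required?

Put 688 GB in disk 1; 312 GB remain.
Put 602 GB in disk 2; 398 GB remain.
Put 649 GB in disk 3; 351 GB remain.
Put 554 GB in disk 4; 446 GB remain.
Put 107 GB in disk 4; 339 GB remain.
Put 655 GB in disk 5; 345 GB remain.
Put 149 GB in disk 5; 196 GB remain.
Put 250 GB in disk 6; 750 GB remain.
Put 118 GB in disk 6; 632 GB remain.
Put 154 GB in disk 6; 478 GB remain.
Put 608 GB in disk 7; 392 GB remain.
Put 288 GB in disk 7; 104 GB remain.
Put 190 GB in disk 8; 810 GB remain.
Final disks: [688] [602] [649] [554,107] [655,149] [250,118,154] [608,288] [190].

8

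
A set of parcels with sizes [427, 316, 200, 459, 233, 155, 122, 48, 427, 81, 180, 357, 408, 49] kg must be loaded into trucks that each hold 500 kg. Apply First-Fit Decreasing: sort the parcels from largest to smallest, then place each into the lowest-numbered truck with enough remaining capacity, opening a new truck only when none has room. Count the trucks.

Sorted descending: 459, 427, 427, 408, 357, 316, 233, 200, 180, 155, 122, 81, 49, 48.
459 kg → truck 1 (remaining 41 kg)
427 kg → truck 2 (remaining 73 kg)
427 kg → truck 3 (remaining 73 kg)
408 kg → truck 4 (remaining 92 kg)
357 kg → truck 5 (remaining 143 kg)
316 kg → truck 6 (remaining 184 kg)
233 kg → truck 7 (remaining 267 kg)
200 kg → truck 7 (remaining 67 kg)
180 kg → truck 6 (remaining 4 kg)
155 kg → truck 8 (remaining 345 kg)
122 kg → truck 5 (remaining 21 kg)
81 kg → truck 4 (remaining 11 kg)
49 kg → truck 2 (remaining 24 kg)
48 kg → truck 3 (remaining 25 kg)

8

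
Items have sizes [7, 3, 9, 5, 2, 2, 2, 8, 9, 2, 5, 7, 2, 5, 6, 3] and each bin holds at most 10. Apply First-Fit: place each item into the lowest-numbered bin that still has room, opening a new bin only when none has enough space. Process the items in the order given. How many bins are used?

Put 7 in bin 1; 3 remain.
Put 3 in bin 1; 0 remain.
Put 9 in bin 2; 1 remain.
Put 5 in bin 3; 5 remain.
Put 2 in bin 3; 3 remain.
Put 2 in bin 3; 1 remain.
Put 2 in bin 4; 8 remain.
Put 8 in bin 4; 0 remain.
Put 9 in bin 5; 1 remain.
Put 2 in bin 6; 8 remain.
Put 5 in bin 6; 3 remain.
Put 7 in bin 7; 3 remain.
Put 2 in bin 6; 1 remain.
Put 5 in bin 8; 5 remain.
Put 6 in bin 9; 4 remain.
Put 3 in bin 7; 0 remain.
Final bins: [7,3] [9] [5,2,2] [2,8] [9] [2,5,2] [7,3] [5] [6].

9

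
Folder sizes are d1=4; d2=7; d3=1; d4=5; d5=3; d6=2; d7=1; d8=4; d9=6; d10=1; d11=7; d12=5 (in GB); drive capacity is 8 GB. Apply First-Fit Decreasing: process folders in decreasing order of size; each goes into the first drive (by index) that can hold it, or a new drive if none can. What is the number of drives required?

Sorted descending: 7, 7, 6, 5, 5, 4, 4, 3, 2, 1, 1, 1.
Put 7 GB in drive 1; 1 GB remain.
Put 7 GB in drive 2; 1 GB remain.
Put 6 GB in drive 3; 2 GB remain.
Put 5 GB in drive 4; 3 GB remain.
Put 5 GB in drive 5; 3 GB remain.
Put 4 GB in drive 6; 4 GB remain.
Put 4 GB in drive 6; 0 GB remain.
Put 3 GB in drive 4; 0 GB remain.
Put 2 GB in drive 3; 0 GB remain.
Put 1 GB in drive 1; 0 GB remain.
Put 1 GB in drive 2; 0 GB remain.
Put 1 GB in drive 5; 2 GB remain.
Final drives: [7,1] [7,1] [6,2] [5,3] [5,1] [4,4].

6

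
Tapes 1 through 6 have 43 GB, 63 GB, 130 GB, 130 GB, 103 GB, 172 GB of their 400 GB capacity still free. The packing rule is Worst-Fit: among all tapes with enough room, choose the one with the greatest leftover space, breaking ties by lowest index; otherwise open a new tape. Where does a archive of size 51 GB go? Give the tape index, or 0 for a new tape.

Tapes with room: tape 2 (63 GB), tape 3 (130 GB), tape 4 (130 GB), tape 5 (103 GB), tape 6 (172 GB).
Most room is tape 6 with 172 GB free.

6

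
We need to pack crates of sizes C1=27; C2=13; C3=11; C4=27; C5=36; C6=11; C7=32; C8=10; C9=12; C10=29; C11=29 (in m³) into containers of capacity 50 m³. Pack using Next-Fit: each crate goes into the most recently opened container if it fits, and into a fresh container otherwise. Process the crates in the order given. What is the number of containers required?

Put C1 (27 m³) in container 1; 23 m³ remain.
Put C2 (13 m³) in container 1; 10 m³ remain.
Put C3 (11 m³) in container 2; 39 m³ remain.
Put C4 (27 m³) in container 2; 12 m³ remain.
Put C5 (36 m³) in container 3; 14 m³ remain.
Put C6 (11 m³) in container 3; 3 m³ remain.
Put C7 (32 m³) in container 4; 18 m³ remain.
Put C8 (10 m³) in container 4; 8 m³ remain.
Put C9 (12 m³) in container 5; 38 m³ remain.
Put C10 (29 m³) in container 5; 9 m³ remain.
Put C11 (29 m³) in container 6; 21 m³ remain.
Final containers: [27,13] [11,27] [36,11] [32,10] [12,29] [29].

6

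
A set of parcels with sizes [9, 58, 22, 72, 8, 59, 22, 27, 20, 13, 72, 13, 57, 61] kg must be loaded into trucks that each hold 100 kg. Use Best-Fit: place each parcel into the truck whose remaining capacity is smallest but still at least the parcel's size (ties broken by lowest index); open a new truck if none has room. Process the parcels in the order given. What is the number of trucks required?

6

truck 1: place 9 kg, 91 kg left
truck 1: place 58 kg, 33 kg left
truck 1: place 22 kg, 11 kg left
truck 2: place 72 kg, 28 kg left
truck 1: place 8 kg, 3 kg left
truck 3: place 59 kg, 41 kg left
truck 2: place 22 kg, 6 kg left
truck 3: place 27 kg, 14 kg left
truck 4: place 20 kg, 80 kg left
truck 3: place 13 kg, 1 kg left
truck 4: place 72 kg, 8 kg left
truck 5: place 13 kg, 87 kg left
truck 5: place 57 kg, 30 kg left
truck 6: place 61 kg, 39 kg left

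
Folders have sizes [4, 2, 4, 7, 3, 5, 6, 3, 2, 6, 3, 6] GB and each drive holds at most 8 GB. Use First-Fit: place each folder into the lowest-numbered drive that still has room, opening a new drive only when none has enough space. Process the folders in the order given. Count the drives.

Put 4 GB in drive 1; 4 GB remain.
Put 2 GB in drive 1; 2 GB remain.
Put 4 GB in drive 2; 4 GB remain.
Put 7 GB in drive 3; 1 GB remain.
Put 3 GB in drive 2; 1 GB remain.
Put 5 GB in drive 4; 3 GB remain.
Put 6 GB in drive 5; 2 GB remain.
Put 3 GB in drive 4; 0 GB remain.
Put 2 GB in drive 1; 0 GB remain.
Put 6 GB in drive 6; 2 GB remain.
Put 3 GB in drive 7; 5 GB remain.
Put 6 GB in drive 8; 2 GB remain.
Final drives: [4,2,2] [4,3] [7] [5,3] [6] [6] [3] [6].

8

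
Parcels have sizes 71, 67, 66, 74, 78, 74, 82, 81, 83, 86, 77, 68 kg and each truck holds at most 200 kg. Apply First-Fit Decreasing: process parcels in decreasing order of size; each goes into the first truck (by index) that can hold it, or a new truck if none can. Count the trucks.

6 trucks

Sorted descending: 86, 83, 82, 81, 78, 77, 74, 74, 71, 68, 67, 66.
truck 1: place 86 kg, 114 kg left
truck 1: place 83 kg, 31 kg left
truck 2: place 82 kg, 118 kg left
truck 2: place 81 kg, 37 kg left
truck 3: place 78 kg, 122 kg left
truck 3: place 77 kg, 45 kg left
truck 4: place 74 kg, 126 kg left
truck 4: place 74 kg, 52 kg left
truck 5: place 71 kg, 129 kg left
truck 5: place 68 kg, 61 kg left
truck 6: place 67 kg, 133 kg left
truck 6: place 66 kg, 67 kg left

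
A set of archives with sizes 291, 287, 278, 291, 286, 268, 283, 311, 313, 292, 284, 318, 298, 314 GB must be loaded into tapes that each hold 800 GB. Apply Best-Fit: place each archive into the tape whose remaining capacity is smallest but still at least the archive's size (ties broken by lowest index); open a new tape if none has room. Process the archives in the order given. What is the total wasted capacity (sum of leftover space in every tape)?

291 GB → tape 1 (remaining 509 GB)
287 GB → tape 1 (remaining 222 GB)
278 GB → tape 2 (remaining 522 GB)
291 GB → tape 2 (remaining 231 GB)
286 GB → tape 3 (remaining 514 GB)
268 GB → tape 3 (remaining 246 GB)
283 GB → tape 4 (remaining 517 GB)
311 GB → tape 4 (remaining 206 GB)
313 GB → tape 5 (remaining 487 GB)
292 GB → tape 5 (remaining 195 GB)
284 GB → tape 6 (remaining 516 GB)
318 GB → tape 6 (remaining 198 GB)
298 GB → tape 7 (remaining 502 GB)
314 GB → tape 7 (remaining 188 GB)
7 tapes × 800 GB = 5600 GB; used 4114 GB; unused 1486 GB.

1486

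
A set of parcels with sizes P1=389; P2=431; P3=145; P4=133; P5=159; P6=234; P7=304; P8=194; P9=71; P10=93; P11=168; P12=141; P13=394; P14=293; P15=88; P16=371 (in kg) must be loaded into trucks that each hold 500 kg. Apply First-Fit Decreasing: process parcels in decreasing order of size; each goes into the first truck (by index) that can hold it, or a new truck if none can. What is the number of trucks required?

8

Sorted descending: 431, 394, 389, 371, 304, 293, 234, 194, 168, 159, 145, 141, 133, 93, 88, 71.
431 kg → truck 1 (remaining 69 kg)
394 kg → truck 2 (remaining 106 kg)
389 kg → truck 3 (remaining 111 kg)
371 kg → truck 4 (remaining 129 kg)
304 kg → truck 5 (remaining 196 kg)
293 kg → truck 6 (remaining 207 kg)
234 kg → truck 7 (remaining 266 kg)
194 kg → truck 5 (remaining 2 kg)
168 kg → truck 6 (remaining 39 kg)
159 kg → truck 7 (remaining 107 kg)
145 kg → truck 8 (remaining 355 kg)
141 kg → truck 8 (remaining 214 kg)
133 kg → truck 8 (remaining 81 kg)
93 kg → truck 2 (remaining 13 kg)
88 kg → truck 3 (remaining 23 kg)
71 kg → truck 4 (remaining 58 kg)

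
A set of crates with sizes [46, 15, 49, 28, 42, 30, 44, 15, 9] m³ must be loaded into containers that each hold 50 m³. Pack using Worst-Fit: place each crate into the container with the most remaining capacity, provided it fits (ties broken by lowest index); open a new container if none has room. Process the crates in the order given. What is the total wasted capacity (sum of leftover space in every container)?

72

46 m³ → container 1 (remaining 4 m³)
15 m³ → container 2 (remaining 35 m³)
49 m³ → container 3 (remaining 1 m³)
28 m³ → container 2 (remaining 7 m³)
42 m³ → container 4 (remaining 8 m³)
30 m³ → container 5 (remaining 20 m³)
44 m³ → container 6 (remaining 6 m³)
15 m³ → container 5 (remaining 5 m³)
9 m³ → container 7 (remaining 41 m³)
7 containers × 50 m³ = 350 m³; used 278 m³; unused 72 m³.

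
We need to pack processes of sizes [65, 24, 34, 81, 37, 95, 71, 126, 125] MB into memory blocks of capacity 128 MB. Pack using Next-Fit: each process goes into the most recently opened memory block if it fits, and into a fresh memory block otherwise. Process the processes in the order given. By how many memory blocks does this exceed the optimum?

Next-Fit: [65,24,34] [81,37] [95] [71] [126] [125] → 6 memory blocks.
Total size 658 MB; any packing needs at least ⌈658/128⌉ = 6 memory blocks.
So 6 is already optimal.

0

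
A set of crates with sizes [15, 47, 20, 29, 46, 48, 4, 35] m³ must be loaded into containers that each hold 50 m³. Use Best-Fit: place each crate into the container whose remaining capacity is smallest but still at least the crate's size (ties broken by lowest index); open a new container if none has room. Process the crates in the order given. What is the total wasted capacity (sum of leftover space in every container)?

Put 15 m³ in container 1; 35 m³ remain.
Put 47 m³ in container 2; 3 m³ remain.
Put 20 m³ in container 1; 15 m³ remain.
Put 29 m³ in container 3; 21 m³ remain.
Put 46 m³ in container 4; 4 m³ remain.
Put 48 m³ in container 5; 2 m³ remain.
Put 4 m³ in container 4; 0 m³ remain.
Put 35 m³ in container 6; 15 m³ remain.
6 containers × 50 m³ = 300 m³; used 244 m³; unused 56 m³.

56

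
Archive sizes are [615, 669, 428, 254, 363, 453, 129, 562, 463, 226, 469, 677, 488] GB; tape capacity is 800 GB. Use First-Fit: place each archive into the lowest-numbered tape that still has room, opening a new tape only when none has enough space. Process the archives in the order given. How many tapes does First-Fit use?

10

Put 615 GB in tape 1; 185 GB remain.
Put 669 GB in tape 2; 131 GB remain.
Put 428 GB in tape 3; 372 GB remain.
Put 254 GB in tape 3; 118 GB remain.
Put 363 GB in tape 4; 437 GB remain.
Put 453 GB in tape 5; 347 GB remain.
Put 129 GB in tape 1; 56 GB remain.
Put 562 GB in tape 6; 238 GB remain.
Put 463 GB in tape 7; 337 GB remain.
Put 226 GB in tape 4; 211 GB remain.
Put 469 GB in tape 8; 331 GB remain.
Put 677 GB in tape 9; 123 GB remain.
Put 488 GB in tape 10; 312 GB remain.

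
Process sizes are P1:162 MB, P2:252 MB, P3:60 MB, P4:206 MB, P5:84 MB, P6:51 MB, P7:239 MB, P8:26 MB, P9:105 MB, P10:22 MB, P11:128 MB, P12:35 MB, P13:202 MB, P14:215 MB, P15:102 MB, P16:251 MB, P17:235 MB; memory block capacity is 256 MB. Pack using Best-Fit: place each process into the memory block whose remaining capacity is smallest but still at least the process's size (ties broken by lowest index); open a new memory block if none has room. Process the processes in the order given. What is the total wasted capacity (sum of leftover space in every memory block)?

Put P1 (162 MB) in memory block 1; 94 MB remain.
Put P2 (252 MB) in memory block 2; 4 MB remain.
Put P3 (60 MB) in memory block 1; 34 MB remain.
Put P4 (206 MB) in memory block 3; 50 MB remain.
Put P5 (84 MB) in memory block 4; 172 MB remain.
Put P6 (51 MB) in memory block 4; 121 MB remain.
Put P7 (239 MB) in memory block 5; 17 MB remain.
Put P8 (26 MB) in memory block 1; 8 MB remain.
Put P9 (105 MB) in memory block 4; 16 MB remain.
Put P10 (22 MB) in memory block 3; 28 MB remain.
Put P11 (128 MB) in memory block 6; 128 MB remain.
Put P12 (35 MB) in memory block 6; 93 MB remain.
Put P13 (202 MB) in memory block 7; 54 MB remain.
Put P14 (215 MB) in memory block 8; 41 MB remain.
Put P15 (102 MB) in memory block 9; 154 MB remain.
Put P16 (251 MB) in memory block 10; 5 MB remain.
Put P17 (235 MB) in memory block 11; 21 MB remain.
11 memory blocks × 256 MB = 2816 MB; used 2375 MB; unused 441 MB.

441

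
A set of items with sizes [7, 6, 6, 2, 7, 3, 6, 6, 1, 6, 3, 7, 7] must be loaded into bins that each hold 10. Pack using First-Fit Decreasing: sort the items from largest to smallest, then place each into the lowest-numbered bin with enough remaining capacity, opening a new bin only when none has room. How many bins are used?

9

Sorted descending: 7, 7, 7, 7, 6, 6, 6, 6, 6, 3, 3, 2, 1.
Put 7 in bin 1; 3 remain.
Put 7 in bin 2; 3 remain.
Put 7 in bin 3; 3 remain.
Put 7 in bin 4; 3 remain.
Put 6 in bin 5; 4 remain.
Put 6 in bin 6; 4 remain.
Put 6 in bin 7; 4 remain.
Put 6 in bin 8; 4 remain.
Put 6 in bin 9; 4 remain.
Put 3 in bin 1; 0 remain.
Put 3 in bin 2; 0 remain.
Put 2 in bin 3; 1 remain.
Put 1 in bin 3; 0 remain.
Final bins: [7,3] [7,3] [7,2,1] [7] [6] [6] [6] [6] [6].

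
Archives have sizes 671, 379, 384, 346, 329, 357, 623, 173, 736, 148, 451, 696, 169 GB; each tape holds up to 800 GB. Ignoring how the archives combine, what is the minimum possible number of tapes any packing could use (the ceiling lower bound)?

7 tapes

Total size = 671 + 379 + 384 + 346 + 329 + 357 + 623 + 173 + 736 + 148 + 451 + 696 + 169 = 5462 GB.
⌈5462 / 800⌉ = 7.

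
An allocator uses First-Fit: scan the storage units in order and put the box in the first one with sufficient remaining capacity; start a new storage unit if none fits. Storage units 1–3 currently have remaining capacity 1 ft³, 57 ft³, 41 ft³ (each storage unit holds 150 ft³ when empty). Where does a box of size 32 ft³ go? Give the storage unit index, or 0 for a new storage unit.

Storage units with room: storage unit 2 (57 ft³), storage unit 3 (41 ft³).
The first with room is storage unit 2.

2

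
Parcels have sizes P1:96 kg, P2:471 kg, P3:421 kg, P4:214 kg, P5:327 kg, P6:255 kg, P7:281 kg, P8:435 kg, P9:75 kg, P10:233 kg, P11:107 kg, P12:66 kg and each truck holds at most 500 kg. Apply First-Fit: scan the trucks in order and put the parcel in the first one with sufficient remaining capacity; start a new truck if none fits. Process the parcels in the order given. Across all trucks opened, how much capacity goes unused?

519

Put P1 (96 kg) in truck 1; 404 kg remain.
Put P2 (471 kg) in truck 2; 29 kg remain.
Put P3 (421 kg) in truck 3; 79 kg remain.
Put P4 (214 kg) in truck 1; 190 kg remain.
Put P5 (327 kg) in truck 4; 173 kg remain.
Put P6 (255 kg) in truck 5; 245 kg remain.
Put P7 (281 kg) in truck 6; 219 kg remain.
Put P8 (435 kg) in truck 7; 65 kg remain.
Put P9 (75 kg) in truck 1; 115 kg remain.
Put P10 (233 kg) in truck 5; 12 kg remain.
Put P11 (107 kg) in truck 1; 8 kg remain.
Put P12 (66 kg) in truck 3; 13 kg remain.
7 trucks × 500 kg = 3500 kg; used 2981 kg; unused 519 kg.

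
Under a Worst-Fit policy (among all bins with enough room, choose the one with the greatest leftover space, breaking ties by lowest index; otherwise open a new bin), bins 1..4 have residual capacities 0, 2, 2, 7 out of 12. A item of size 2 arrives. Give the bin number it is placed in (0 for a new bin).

Bins with room: bin 2 (2), bin 3 (2), bin 4 (7).
Most room is bin 4 with 7 free.

4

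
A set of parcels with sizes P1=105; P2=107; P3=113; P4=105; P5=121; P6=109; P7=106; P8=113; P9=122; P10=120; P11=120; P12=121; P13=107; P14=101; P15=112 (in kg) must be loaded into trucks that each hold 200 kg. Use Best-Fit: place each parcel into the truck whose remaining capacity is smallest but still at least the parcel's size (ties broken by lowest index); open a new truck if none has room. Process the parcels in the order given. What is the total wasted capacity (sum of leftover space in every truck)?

Put P1 (105 kg) in truck 1; 95 kg remain.
Put P2 (107 kg) in truck 2; 93 kg remain.
Put P3 (113 kg) in truck 3; 87 kg remain.
Put P4 (105 kg) in truck 4; 95 kg remain.
Put P5 (121 kg) in truck 5; 79 kg remain.
Put P6 (109 kg) in truck 6; 91 kg remain.
Put P7 (106 kg) in truck 7; 94 kg remain.
Put P8 (113 kg) in truck 8; 87 kg remain.
Put P9 (122 kg) in truck 9; 78 kg remain.
Put P10 (120 kg) in truck 10; 80 kg remain.
Put P11 (120 kg) in truck 11; 80 kg remain.
Put P12 (121 kg) in truck 12; 79 kg remain.
Put P13 (107 kg) in truck 13; 93 kg remain.
Put P14 (101 kg) in truck 14; 99 kg remain.
Put P15 (112 kg) in truck 15; 88 kg remain.
15 trucks × 200 kg = 3000 kg; used 1682 kg; unused 1318 kg.

1318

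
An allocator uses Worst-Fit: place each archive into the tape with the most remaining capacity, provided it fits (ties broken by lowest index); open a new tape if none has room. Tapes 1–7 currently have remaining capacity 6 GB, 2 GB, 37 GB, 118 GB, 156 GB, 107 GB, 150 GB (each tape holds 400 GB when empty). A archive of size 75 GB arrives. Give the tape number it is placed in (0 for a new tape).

5

Tapes with room: tape 4 (118 GB), tape 5 (156 GB), tape 6 (107 GB), tape 7 (150 GB).
Most room is tape 5 with 156 GB free.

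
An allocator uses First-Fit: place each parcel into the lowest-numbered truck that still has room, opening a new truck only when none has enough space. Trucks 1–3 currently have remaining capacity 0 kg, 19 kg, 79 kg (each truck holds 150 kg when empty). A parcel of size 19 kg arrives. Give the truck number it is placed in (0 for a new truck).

Trucks with room: truck 2 (19 kg), truck 3 (79 kg).
The first with room is truck 2.

2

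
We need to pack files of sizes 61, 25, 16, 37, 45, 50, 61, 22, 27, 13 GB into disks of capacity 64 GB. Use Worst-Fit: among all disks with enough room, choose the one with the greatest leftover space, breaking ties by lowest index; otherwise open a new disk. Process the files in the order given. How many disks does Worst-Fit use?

7 disks

disk 1: place 61 GB, 3 GB left
disk 2: place 25 GB, 39 GB left
disk 2: place 16 GB, 23 GB left
disk 3: place 37 GB, 27 GB left
disk 4: place 45 GB, 19 GB left
disk 5: place 50 GB, 14 GB left
disk 6: place 61 GB, 3 GB left
disk 3: place 22 GB, 5 GB left
disk 7: place 27 GB, 37 GB left
disk 7: place 13 GB, 24 GB left
Final disks: [61] [25,16] [37,22] [45] [50] [61] [27,13].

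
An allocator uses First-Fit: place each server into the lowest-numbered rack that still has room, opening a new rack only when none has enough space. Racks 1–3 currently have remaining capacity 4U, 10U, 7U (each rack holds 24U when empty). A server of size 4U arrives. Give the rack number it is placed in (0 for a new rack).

Racks with room: rack 1 (4U), rack 2 (10U), rack 3 (7U).
The first with room is rack 1.

1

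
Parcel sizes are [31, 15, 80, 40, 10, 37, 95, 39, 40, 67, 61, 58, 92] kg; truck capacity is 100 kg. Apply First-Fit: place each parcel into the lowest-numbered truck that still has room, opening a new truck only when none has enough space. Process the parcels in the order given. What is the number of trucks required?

Put 31 kg in truck 1; 69 kg remain.
Put 15 kg in truck 1; 54 kg remain.
Put 80 kg in truck 2; 20 kg remain.
Put 40 kg in truck 1; 14 kg remain.
Put 10 kg in truck 1; 4 kg remain.
Put 37 kg in truck 3; 63 kg remain.
Put 95 kg in truck 4; 5 kg remain.
Put 39 kg in truck 3; 24 kg remain.
Put 40 kg in truck 5; 60 kg remain.
Put 67 kg in truck 6; 33 kg remain.
Put 61 kg in truck 7; 39 kg remain.
Put 58 kg in truck 5; 2 kg remain.
Put 92 kg in truck 8; 8 kg remain.

8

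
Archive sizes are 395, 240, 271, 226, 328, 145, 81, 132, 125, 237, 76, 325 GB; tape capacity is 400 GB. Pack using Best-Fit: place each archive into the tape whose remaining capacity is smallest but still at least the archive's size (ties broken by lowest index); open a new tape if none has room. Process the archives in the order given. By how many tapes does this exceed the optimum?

Best-Fit: [395] [240,145] [271,81] [226,132] [328] [125,237] [76] [325] → 8 tapes.
Total size 2581 GB; any packing needs at least ⌈2581/400⌉ = 7 tapes.
An optimal packing achieves that bound: [395] [328] [325] [271,125] [240,145] [237,132] [226,81,76] → 7 tapes.
Excess: 8 − 7 = 1.

1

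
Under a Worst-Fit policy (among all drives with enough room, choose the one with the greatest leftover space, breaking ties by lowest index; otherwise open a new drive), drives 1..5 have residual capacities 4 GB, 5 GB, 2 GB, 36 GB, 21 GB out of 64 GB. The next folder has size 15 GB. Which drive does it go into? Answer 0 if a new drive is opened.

Drives with room: drive 4 (36 GB), drive 5 (21 GB).
Most room is drive 4 with 36 GB free.

4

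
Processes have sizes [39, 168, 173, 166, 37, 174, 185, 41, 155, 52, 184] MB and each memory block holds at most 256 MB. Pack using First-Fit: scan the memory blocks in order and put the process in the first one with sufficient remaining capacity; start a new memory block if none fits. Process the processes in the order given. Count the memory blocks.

memory block 1: place 39 MB, 217 MB left
memory block 1: place 168 MB, 49 MB left
memory block 2: place 173 MB, 83 MB left
memory block 3: place 166 MB, 90 MB left
memory block 1: place 37 MB, 12 MB left
memory block 4: place 174 MB, 82 MB left
memory block 5: place 185 MB, 71 MB left
memory block 2: place 41 MB, 42 MB left
memory block 6: place 155 MB, 101 MB left
memory block 3: place 52 MB, 38 MB left
memory block 7: place 184 MB, 72 MB left
Final memory blocks: [39,168,37] [173,41] [166,52] [174] [185] [155] [184].

7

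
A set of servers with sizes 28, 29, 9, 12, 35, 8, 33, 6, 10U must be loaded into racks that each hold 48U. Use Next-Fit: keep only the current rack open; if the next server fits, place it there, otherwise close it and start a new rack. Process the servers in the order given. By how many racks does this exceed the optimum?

Next-Fit: [28] [29,9] [12,35] [8,33,6] [10] → 5 racks.
Total size 170U; any packing needs at least ⌈170/48⌉ = 4 racks.
An optimal packing achieves that bound: [35,12] [33,10] [29,9,8] [28,6] → 4 racks.
Excess: 5 − 4 = 1.

1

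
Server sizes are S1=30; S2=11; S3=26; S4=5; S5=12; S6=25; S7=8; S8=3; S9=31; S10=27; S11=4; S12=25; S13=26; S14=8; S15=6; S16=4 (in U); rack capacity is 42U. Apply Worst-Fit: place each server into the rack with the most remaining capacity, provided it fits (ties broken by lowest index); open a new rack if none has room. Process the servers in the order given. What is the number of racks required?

Put S1 (30U) in rack 1; 12U remain.
Put S2 (11U) in rack 1; 1U remain.
Put S3 (26U) in rack 2; 16U remain.
Put S4 (5U) in rack 2; 11U remain.
Put S5 (12U) in rack 3; 30U remain.
Put S6 (25U) in rack 3; 5U remain.
Put S7 (8U) in rack 2; 3U remain.
Put S8 (3U) in rack 3; 2U remain.
Put S9 (31U) in rack 4; 11U remain.
Put S10 (27U) in rack 5; 15U remain.
Put S11 (4U) in rack 5; 11U remain.
Put S12 (25U) in rack 6; 17U remain.
Put S13 (26U) in rack 7; 16U remain.
Put S14 (8U) in rack 6; 9U remain.
Put S15 (6U) in rack 7; 10U remain.
Put S16 (4U) in rack 4; 7U remain.

7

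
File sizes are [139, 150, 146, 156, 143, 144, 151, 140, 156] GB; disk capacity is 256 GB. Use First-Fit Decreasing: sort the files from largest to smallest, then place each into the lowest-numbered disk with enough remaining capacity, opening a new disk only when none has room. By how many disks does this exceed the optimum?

First-Fit Decreasing: [156] [156] [151] [150] [146] [144] [143] [140] [139] → 9 disks.
9 files exceed 128 GB (half the capacity), and no two of those can share a disk, so at least 9 disks are needed.
So 9 is already optimal.

0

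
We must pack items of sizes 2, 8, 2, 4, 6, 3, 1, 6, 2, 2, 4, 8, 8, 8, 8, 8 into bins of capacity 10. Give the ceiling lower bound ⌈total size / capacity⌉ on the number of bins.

Total size = 2 + 8 + 2 + 4 + 6 + 3 + 1 + 6 + 2 + 2 + 4 + 8 + 8 + 8 + 8 + 8 = 80.
⌈80 / 10⌉ = 8.

8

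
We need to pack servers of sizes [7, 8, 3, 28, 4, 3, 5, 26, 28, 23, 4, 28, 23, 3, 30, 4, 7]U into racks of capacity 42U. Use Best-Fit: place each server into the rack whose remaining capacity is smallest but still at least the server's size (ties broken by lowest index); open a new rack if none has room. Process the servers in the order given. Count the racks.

7U → rack 1 (remaining 35U)
8U → rack 1 (remaining 27U)
3U → rack 1 (remaining 24U)
28U → rack 2 (remaining 14U)
4U → rack 2 (remaining 10U)
3U → rack 2 (remaining 7U)
5U → rack 2 (remaining 2U)
26U → rack 3 (remaining 16U)
28U → rack 4 (remaining 14U)
23U → rack 1 (remaining 1U)
4U → rack 4 (remaining 10U)
28U → rack 5 (remaining 14U)
23U → rack 6 (remaining 19U)
3U → rack 4 (remaining 7U)
30U → rack 7 (remaining 12U)
4U → rack 4 (remaining 3U)
7U → rack 7 (remaining 5U)
Final racks: [7,8,3,23] [28,4,3,5] [26] [28,4,3,4] [28] [23] [30,7].

7 racks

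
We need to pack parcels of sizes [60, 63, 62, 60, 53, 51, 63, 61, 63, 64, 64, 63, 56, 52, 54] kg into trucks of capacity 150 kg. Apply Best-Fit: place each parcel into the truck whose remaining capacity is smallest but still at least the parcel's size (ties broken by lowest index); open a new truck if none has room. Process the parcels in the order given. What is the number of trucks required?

8

Put 60 kg in truck 1; 90 kg remain.
Put 63 kg in truck 1; 27 kg remain.
Put 62 kg in truck 2; 88 kg remain.
Put 60 kg in truck 2; 28 kg remain.
Put 53 kg in truck 3; 97 kg remain.
Put 51 kg in truck 3; 46 kg remain.
Put 63 kg in truck 4; 87 kg remain.
Put 61 kg in truck 4; 26 kg remain.
Put 63 kg in truck 5; 87 kg remain.
Put 64 kg in truck 5; 23 kg remain.
Put 64 kg in truck 6; 86 kg remain.
Put 63 kg in truck 6; 23 kg remain.
Put 56 kg in truck 7; 94 kg remain.
Put 52 kg in truck 7; 42 kg remain.
Put 54 kg in truck 8; 96 kg remain.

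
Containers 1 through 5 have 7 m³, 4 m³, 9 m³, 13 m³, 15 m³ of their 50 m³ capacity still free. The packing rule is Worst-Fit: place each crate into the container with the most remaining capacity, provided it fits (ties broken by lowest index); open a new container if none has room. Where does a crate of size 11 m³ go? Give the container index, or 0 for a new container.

5

Containers with room: container 4 (13 m³), container 5 (15 m³).
Most room is container 5 with 15 m³ free.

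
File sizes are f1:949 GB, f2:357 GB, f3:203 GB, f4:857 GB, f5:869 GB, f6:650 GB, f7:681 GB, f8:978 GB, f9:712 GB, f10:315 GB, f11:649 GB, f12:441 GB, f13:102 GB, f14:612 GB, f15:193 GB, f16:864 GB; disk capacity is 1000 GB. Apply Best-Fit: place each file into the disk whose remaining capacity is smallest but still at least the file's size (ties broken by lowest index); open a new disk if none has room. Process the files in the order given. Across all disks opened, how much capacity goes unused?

disk 1: place f1 (949 GB), 51 GB left
disk 2: place f2 (357 GB), 643 GB left
disk 2: place f3 (203 GB), 440 GB left
disk 3: place f4 (857 GB), 143 GB left
disk 4: place f5 (869 GB), 131 GB left
disk 5: place f6 (650 GB), 350 GB left
disk 6: place f7 (681 GB), 319 GB left
disk 7: place f8 (978 GB), 22 GB left
disk 8: place f9 (712 GB), 288 GB left
disk 6: place f10 (315 GB), 4 GB left
disk 9: place f11 (649 GB), 351 GB left
disk 10: place f12 (441 GB), 559 GB left
disk 4: place f13 (102 GB), 29 GB left
disk 11: place f14 (612 GB), 388 GB left
disk 8: place f15 (193 GB), 95 GB left
disk 12: place f16 (864 GB), 136 GB left
12 disks × 1000 GB = 12000 GB; used 9432 GB; unused 2568 GB.

2568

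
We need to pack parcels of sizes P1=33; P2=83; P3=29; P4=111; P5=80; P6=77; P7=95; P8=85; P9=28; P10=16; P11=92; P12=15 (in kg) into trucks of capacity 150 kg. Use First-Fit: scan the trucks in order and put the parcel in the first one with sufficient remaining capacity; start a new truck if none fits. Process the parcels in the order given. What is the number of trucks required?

Put P1 (33 kg) in truck 1; 117 kg remain.
Put P2 (83 kg) in truck 1; 34 kg remain.
Put P3 (29 kg) in truck 1; 5 kg remain.
Put P4 (111 kg) in truck 2; 39 kg remain.
Put P5 (80 kg) in truck 3; 70 kg remain.
Put P6 (77 kg) in truck 4; 73 kg remain.
Put P7 (95 kg) in truck 5; 55 kg remain.
Put P8 (85 kg) in truck 6; 65 kg remain.
Put P9 (28 kg) in truck 2; 11 kg remain.
Put P10 (16 kg) in truck 3; 54 kg remain.
Put P11 (92 kg) in truck 7; 58 kg remain.
Put P12 (15 kg) in truck 3; 39 kg remain.

7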